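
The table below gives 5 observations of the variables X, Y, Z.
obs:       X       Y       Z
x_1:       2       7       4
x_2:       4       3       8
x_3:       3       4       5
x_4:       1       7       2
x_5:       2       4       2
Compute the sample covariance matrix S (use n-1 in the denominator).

Step 1 — column means:
  mean(X) = (2 + 4 + 3 + 1 + 2) / 5 = 12/5 = 2.4
  mean(Y) = (7 + 3 + 4 + 7 + 4) / 5 = 25/5 = 5
  mean(Z) = (4 + 8 + 5 + 2 + 2) / 5 = 21/5 = 4.2

Step 2 — sample covariance S[i,j] = (1/(n-1)) · Σ_k (x_{k,i} - mean_i) · (x_{k,j} - mean_j), with n-1 = 4.
  S[X,X] = ((-0.4)·(-0.4) + (1.6)·(1.6) + (0.6)·(0.6) + (-1.4)·(-1.4) + (-0.4)·(-0.4)) / 4 = 5.2/4 = 1.3
  S[X,Y] = ((-0.4)·(2) + (1.6)·(-2) + (0.6)·(-1) + (-1.4)·(2) + (-0.4)·(-1)) / 4 = -7/4 = -1.75
  S[X,Z] = ((-0.4)·(-0.2) + (1.6)·(3.8) + (0.6)·(0.8) + (-1.4)·(-2.2) + (-0.4)·(-2.2)) / 4 = 10.6/4 = 2.65
  S[Y,Y] = ((2)·(2) + (-2)·(-2) + (-1)·(-1) + (2)·(2) + (-1)·(-1)) / 4 = 14/4 = 3.5
  S[Y,Z] = ((2)·(-0.2) + (-2)·(3.8) + (-1)·(0.8) + (2)·(-2.2) + (-1)·(-2.2)) / 4 = -11/4 = -2.75
  S[Z,Z] = ((-0.2)·(-0.2) + (3.8)·(3.8) + (0.8)·(0.8) + (-2.2)·(-2.2) + (-2.2)·(-2.2)) / 4 = 24.8/4 = 6.2

S is symmetric (S[j,i] = S[i,j]). Assembling:

S = [[1.3, -1.75, 2.65],
 [-1.75, 3.5, -2.75],
 [2.65, -2.75, 6.2]]


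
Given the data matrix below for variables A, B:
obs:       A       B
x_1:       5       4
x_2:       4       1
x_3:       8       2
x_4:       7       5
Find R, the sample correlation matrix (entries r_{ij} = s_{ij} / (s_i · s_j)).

Step 1 — column means:
  mean(A) = (5 + 4 + 8 + 7) / 4 = 24/4 = 6
  mean(B) = (4 + 1 + 2 + 5) / 4 = 12/4 = 3

Step 2 — sample variances and covariances s[i,j] = (1/(n-1)) · Σ_k (x_{k,i} - mean_i) · (x_{k,j} - mean_j), with n-1 = 3:
  s[A,A] = ((-1)·(-1) + (-2)·(-2) + (2)·(2) + (1)·(1)) / 3 = 10/3 = 3.3333
  s[A,B] = ((-1)·(1) + (-2)·(-2) + (2)·(-1) + (1)·(2)) / 3 = 3/3 = 1
  s[B,B] = ((1)·(1) + (-2)·(-2) + (-1)·(-1) + (2)·(2)) / 3 = 10/3 = 3.3333
  Sample standard deviations s_i = √(s[i,i]):
  s(A) = √(3.3333) = 1.8257
  s(B) = √(3.3333) = 1.8257

Step 3 — r_{ij} = s_{ij} / (s_i · s_j):
  r[A,A] = 1 (diagonal).
  r[A,B] = 1 / (1.8257 · 1.8257) = 1 / 3.3333 = 0.3
  r[B,B] = 1 (diagonal).

R is symmetric with unit diagonal. Assembling:

R = [[1, 0.3],
 [0.3, 1]]


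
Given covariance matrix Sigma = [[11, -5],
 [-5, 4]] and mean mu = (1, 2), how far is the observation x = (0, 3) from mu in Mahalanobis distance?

Step 1 — centre the observation: (x - mu) = (-1, 1).

Step 2 — invert Sigma. det(Sigma) = 11·4 - (-5)² = 19.
  Sigma^{-1} = (1/det) · [[d, -b], [-b, a]] = [[0.2105, 0.2632],
 [0.2632, 0.5789]].

Step 3 — form the quadratic (x - mu)^T · Sigma^{-1} · (x - mu):
  Sigma^{-1} · (x - mu) = (0.0526, 0.3158).
  (x - mu)^T · [Sigma^{-1} · (x - mu)] = (-1)·(0.0526) + (1)·(0.3158) = 0.2632.

Step 4 — take square root: d = √(0.2632) ≈ 0.513.

d(x, mu) = √(0.2632) ≈ 0.513


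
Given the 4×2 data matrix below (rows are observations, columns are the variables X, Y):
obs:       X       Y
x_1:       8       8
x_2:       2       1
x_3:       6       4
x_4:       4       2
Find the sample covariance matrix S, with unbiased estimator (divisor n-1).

Step 1 — column means:
  mean(X) = (8 + 2 + 6 + 4) / 4 = 20/4 = 5
  mean(Y) = (8 + 1 + 4 + 2) / 4 = 15/4 = 3.75

Step 2 — sample covariance S[i,j] = (1/(n-1)) · Σ_k (x_{k,i} - mean_i) · (x_{k,j} - mean_j), with n-1 = 3.
  S[X,X] = ((3)·(3) + (-3)·(-3) + (1)·(1) + (-1)·(-1)) / 3 = 20/3 = 6.6667
  S[X,Y] = ((3)·(4.25) + (-3)·(-2.75) + (1)·(0.25) + (-1)·(-1.75)) / 3 = 23/3 = 7.6667
  S[Y,Y] = ((4.25)·(4.25) + (-2.75)·(-2.75) + (0.25)·(0.25) + (-1.75)·(-1.75)) / 3 = 28.75/3 = 9.5833

S is symmetric (S[j,i] = S[i,j]). Assembling:

S = [[6.6667, 7.6667],
 [7.6667, 9.5833]]


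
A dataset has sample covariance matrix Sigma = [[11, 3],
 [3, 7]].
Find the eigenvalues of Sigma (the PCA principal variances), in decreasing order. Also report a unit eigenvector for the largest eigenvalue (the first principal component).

Step 1 — characteristic polynomial of 2×2 Sigma:
  det(Sigma - λI) = λ² - trace · λ + det = 0.
  trace = 11 + 7 = 18, det = 11·7 - (3)² = 68.
Step 2 — discriminant:
  Δ = trace² - 4·det = 324 - 272 = 52.
Step 3 — eigenvalues:
  λ = (trace ± √Δ)/2 = (18 ± 7.2111)/2,
  λ_1 = 12.6056,  λ_2 = 5.3944.

Step 4 — unit eigenvector for λ_1: solve (Sigma - λ_1 I)v = 0. First row:
  (11 - 12.6056)·v_x + (3)·v_y = 0, i.e. (-1.6056)·v_x + (3)·v_y = 0,
  so v ∝ (b, λ_1 - a) = (3, 1.6056) = u.
  ||u|| = √((3)² + (1.6056)²) = √(11.5778) ≈ 3.4026,
  v_1 = u/||u|| ≈ (0.8817, 0.4719) (||v_1|| = 1).

λ_1 = 12.6056,  λ_2 = 5.3944;  v_1 ≈ (0.8817, 0.4719)


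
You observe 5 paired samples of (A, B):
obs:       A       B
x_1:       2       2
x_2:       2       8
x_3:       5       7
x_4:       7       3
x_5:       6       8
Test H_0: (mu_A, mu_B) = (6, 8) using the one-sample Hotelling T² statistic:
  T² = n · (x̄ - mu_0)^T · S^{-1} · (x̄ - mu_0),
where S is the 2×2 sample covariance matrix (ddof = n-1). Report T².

Step 1 — sample mean vector:
  mean(A) = (2 + 2 + 5 + 7 + 6) / 5 = 22/5 = 4.4
  mean(B) = (2 + 8 + 7 + 3 + 8) / 5 = 28/5 = 5.6
  x̄ = (4.4, 5.6),  deviation x̄ - mu_0 = (4.4, 5.6) - (6, 8) = (-1.6, -2.4).

Step 2 — sample covariance matrix, S[i,j] = (1/(n-1)) · Σ_k (x_{k,i} - mean_i) · (x_{k,j} - mean_j), divisor n-1 = 4:
  S[A,A] = ((-2.4)·(-2.4) + (-2.4)·(-2.4) + (0.6)·(0.6) + (2.6)·(2.6) + (1.6)·(1.6)) / 4 = 21.2/4 = 5.3
  S[A,B] = ((-2.4)·(-3.6) + (-2.4)·(2.4) + (0.6)·(1.4) + (2.6)·(-2.6) + (1.6)·(2.4)) / 4 = 0.8/4 = 0.2
  S[B,B] = ((-3.6)·(-3.6) + (2.4)·(2.4) + (1.4)·(1.4) + (-2.6)·(-2.6) + (2.4)·(2.4)) / 4 = 33.2/4 = 8.3
  S = [[5.3, 0.2],
 [0.2, 8.3]].

Step 3 — invert S. det(S) = 5.3·8.3 - (0.2)² = 43.95.
  S^{-1} = (1/det) · [[d, -b], [-b, a]] = [[0.1889, -0.0046],
 [-0.0046, 0.1206]].

Step 4 — quadratic form (x̄ - mu_0)^T · S^{-1} · (x̄ - mu_0):
  S^{-1} · (x̄ - mu_0) = (-0.2912, -0.2821),
  (x̄ - mu_0)^T · [...] = (-1.6)·(-0.2912) + (-2.4)·(-0.2821) = 1.1431.

Step 5 — scale by n: T² = 5 · 1.1431 = 5.7156.

T² ≈ 5.7156


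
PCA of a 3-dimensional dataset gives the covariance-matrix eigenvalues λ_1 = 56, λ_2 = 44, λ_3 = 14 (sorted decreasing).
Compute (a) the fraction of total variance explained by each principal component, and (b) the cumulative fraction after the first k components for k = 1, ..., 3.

Step 1 — total variance = trace(Sigma) = Σ λ_i = 56 + 44 + 14 = 114.

Step 2 — fraction explained by component i = λ_i / Σ λ:
  PC1: 56/114 = 0.4912
  PC2: 44/114 = 0.386
  PC3: 14/114 = 0.1228

Step 3 — cumulative fraction after k components = (λ_1 + ... + λ_k) / Σ λ:
  k = 1: 56/114 = 0.4912
  k = 2: (56 + 44)/114 = 100/114 = 0.8772
  k = 3: (56 + 44 + 14)/114 = 114/114 = 1

Summary (fraction, with percent):

explained: PC1 0.4912 (49.12%), PC2 0.386 (38.6%), PC3 0.1228 (12.28%);  cumulative: 0.4912, 0.8772, 1


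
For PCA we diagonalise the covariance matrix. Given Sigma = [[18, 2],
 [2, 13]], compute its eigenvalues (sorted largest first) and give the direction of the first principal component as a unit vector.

Step 1 — characteristic polynomial of 2×2 Sigma:
  det(Sigma - λI) = λ² - trace · λ + det = 0.
  trace = 18 + 13 = 31, det = 18·13 - (2)² = 230.
Step 2 — discriminant:
  Δ = trace² - 4·det = 961 - 920 = 41.
Step 3 — eigenvalues:
  λ = (trace ± √Δ)/2 = (31 ± 6.4031)/2,
  λ_1 = 18.7016,  λ_2 = 12.2984.

Step 4 — unit eigenvector for λ_1: solve (Sigma - λ_1 I)v = 0. First row:
  (18 - 18.7016)·v_x + (2)·v_y = 0, i.e. (-0.7016)·v_x + (2)·v_y = 0,
  so v ∝ (b, λ_1 - a) = (2, 0.7016) = u.
  ||u|| = √((2)² + (0.7016)²) = √(4.4922) ≈ 2.1195,
  v_1 = u/||u|| ≈ (0.9436, 0.331) (||v_1|| = 1).

λ_1 = 18.7016,  λ_2 = 12.2984;  v_1 ≈ (0.9436, 0.331)


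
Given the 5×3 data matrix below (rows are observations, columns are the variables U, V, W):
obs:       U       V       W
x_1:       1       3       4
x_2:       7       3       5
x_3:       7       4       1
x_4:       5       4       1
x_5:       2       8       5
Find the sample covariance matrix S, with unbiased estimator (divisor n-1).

Step 1 — column means:
  mean(U) = (1 + 7 + 7 + 5 + 2) / 5 = 22/5 = 4.4
  mean(V) = (3 + 3 + 4 + 4 + 8) / 5 = 22/5 = 4.4
  mean(W) = (4 + 5 + 1 + 1 + 5) / 5 = 16/5 = 3.2

Step 2 — sample covariance S[i,j] = (1/(n-1)) · Σ_k (x_{k,i} - mean_i) · (x_{k,j} - mean_j), with n-1 = 4.
  S[U,U] = ((-3.4)·(-3.4) + (2.6)·(2.6) + (2.6)·(2.6) + (0.6)·(0.6) + (-2.4)·(-2.4)) / 4 = 31.2/4 = 7.8
  S[U,V] = ((-3.4)·(-1.4) + (2.6)·(-1.4) + (2.6)·(-0.4) + (0.6)·(-0.4) + (-2.4)·(3.6)) / 4 = -8.8/4 = -2.2
  S[U,W] = ((-3.4)·(0.8) + (2.6)·(1.8) + (2.6)·(-2.2) + (0.6)·(-2.2) + (-2.4)·(1.8)) / 4 = -9.4/4 = -2.35
  S[V,V] = ((-1.4)·(-1.4) + (-1.4)·(-1.4) + (-0.4)·(-0.4) + (-0.4)·(-0.4) + (3.6)·(3.6)) / 4 = 17.2/4 = 4.3
  S[V,W] = ((-1.4)·(0.8) + (-1.4)·(1.8) + (-0.4)·(-2.2) + (-0.4)·(-2.2) + (3.6)·(1.8)) / 4 = 4.6/4 = 1.15
  S[W,W] = ((0.8)·(0.8) + (1.8)·(1.8) + (-2.2)·(-2.2) + (-2.2)·(-2.2) + (1.8)·(1.8)) / 4 = 16.8/4 = 4.2

S is symmetric (S[j,i] = S[i,j]). Assembling:

S = [[7.8, -2.2, -2.35],
 [-2.2, 4.3, 1.15],
 [-2.35, 1.15, 4.2]]


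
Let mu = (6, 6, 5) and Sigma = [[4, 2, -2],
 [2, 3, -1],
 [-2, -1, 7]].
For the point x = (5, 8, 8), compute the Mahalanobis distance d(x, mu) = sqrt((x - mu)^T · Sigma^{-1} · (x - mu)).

Step 1 — centre the observation: (x - mu) = (-1, 2, 3).

Step 2 — invert Sigma (cofactor / det for 3×3, or solve directly):
  Sigma^{-1} = [[0.4167, -0.25, 0.0833],
 [-0.25, 0.5, 0],
 [0.0833, 0, 0.1667]].

Step 3 — form the quadratic (x - mu)^T · Sigma^{-1} · (x - mu):
  Sigma^{-1} · (x - mu) = (-0.6667, 1.25, 0.4167).
  (x - mu)^T · [Sigma^{-1} · (x - mu)] = (-1)·(-0.6667) + (2)·(1.25) + (3)·(0.4167) = 4.4167.

Step 4 — take square root: d = √(4.4167) ≈ 2.1016.

d(x, mu) = √(4.4167) ≈ 2.1016


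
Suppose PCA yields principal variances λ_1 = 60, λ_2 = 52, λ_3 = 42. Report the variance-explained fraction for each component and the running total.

Step 1 — total variance = trace(Sigma) = Σ λ_i = 60 + 52 + 42 = 154.

Step 2 — fraction explained by component i = λ_i / Σ λ:
  PC1: 60/154 = 0.3896
  PC2: 52/154 = 0.3377
  PC3: 42/154 = 0.2727

Step 3 — cumulative fraction after k components = (λ_1 + ... + λ_k) / Σ λ:
  k = 1: 60/154 = 0.3896
  k = 2: (60 + 52)/154 = 112/154 = 0.7273
  k = 3: (60 + 52 + 42)/154 = 154/154 = 1

Summary (fraction, with percent):

explained: PC1 0.3896 (38.96%), PC2 0.3377 (33.77%), PC3 0.2727 (27.27%);  cumulative: 0.3896, 0.7273, 1


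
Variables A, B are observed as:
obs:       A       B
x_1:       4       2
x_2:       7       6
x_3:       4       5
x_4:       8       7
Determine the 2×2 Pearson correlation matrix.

Step 1 — column means:
  mean(A) = (4 + 7 + 4 + 8) / 4 = 23/4 = 5.75
  mean(B) = (2 + 6 + 5 + 7) / 4 = 20/4 = 5

Step 2 — sample variances and covariances s[i,j] = (1/(n-1)) · Σ_k (x_{k,i} - mean_i) · (x_{k,j} - mean_j), with n-1 = 3:
  s[A,A] = ((-1.75)·(-1.75) + (1.25)·(1.25) + (-1.75)·(-1.75) + (2.25)·(2.25)) / 3 = 12.75/3 = 4.25
  s[A,B] = ((-1.75)·(-3) + (1.25)·(1) + (-1.75)·(0) + (2.25)·(2)) / 3 = 11/3 = 3.6667
  s[B,B] = ((-3)·(-3) + (1)·(1) + (0)·(0) + (2)·(2)) / 3 = 14/3 = 4.6667
  Sample standard deviations s_i = √(s[i,i]):
  s(A) = √(4.25) = 2.0616
  s(B) = √(4.6667) = 2.1602

Step 3 — r_{ij} = s_{ij} / (s_i · s_j):
  r[A,A] = 1 (diagonal).
  r[A,B] = 3.6667 / (2.0616 · 2.1602) = 3.6667 / 4.4535 = 0.8233
  r[B,B] = 1 (diagonal).

R is symmetric with unit diagonal. Assembling:

R = [[1, 0.8233],
 [0.8233, 1]]


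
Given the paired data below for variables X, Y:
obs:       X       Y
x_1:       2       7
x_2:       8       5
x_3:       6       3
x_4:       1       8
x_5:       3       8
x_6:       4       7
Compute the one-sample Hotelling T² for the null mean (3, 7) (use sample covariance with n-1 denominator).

Step 1 — sample mean vector:
  mean(X) = (2 + 8 + 6 + 1 + 3 + 4) / 6 = 24/6 = 4
  mean(Y) = (7 + 5 + 3 + 8 + 8 + 7) / 6 = 38/6 = 6.3333
  x̄ = (4, 6.3333),  deviation x̄ - mu_0 = (4, 6.3333) - (3, 7) = (1, -0.6667).

Step 2 — sample covariance matrix, S[i,j] = (1/(n-1)) · Σ_k (x_{k,i} - mean_i) · (x_{k,j} - mean_j), divisor n-1 = 5:
  S[X,X] = ((-2)·(-2) + (4)·(4) + (2)·(2) + (-3)·(-3) + (-1)·(-1) + (0)·(0)) / 5 = 34/5 = 6.8
  S[X,Y] = ((-2)·(0.6667) + (4)·(-1.3333) + (2)·(-3.3333) + (-3)·(1.6667) + (-1)·(1.6667) + (0)·(0.6667)) / 5 = -20/5 = -4
  S[Y,Y] = ((0.6667)·(0.6667) + (-1.3333)·(-1.3333) + (-3.3333)·(-3.3333) + (1.6667)·(1.6667) + (1.6667)·(1.6667) + (0.6667)·(0.6667)) / 5 = 19.3333/5 = 3.8667
  S = [[6.8, -4],
 [-4, 3.8667]].

Step 3 — invert S. det(S) = 6.8·3.8667 - (-4)² = 10.2933.
  S^{-1} = (1/det) · [[d, -b], [-b, a]] = [[0.3756, 0.3886],
 [0.3886, 0.6606]].

Step 4 — quadratic form (x̄ - mu_0)^T · S^{-1} · (x̄ - mu_0):
  S^{-1} · (x̄ - mu_0) = (0.1166, -0.0518),
  (x̄ - mu_0)^T · [...] = (1)·(0.1166) + (-0.6667)·(-0.0518) = 0.1511.

Step 5 — scale by n: T² = 6 · 0.1511 = 0.9067.

T² ≈ 0.9067


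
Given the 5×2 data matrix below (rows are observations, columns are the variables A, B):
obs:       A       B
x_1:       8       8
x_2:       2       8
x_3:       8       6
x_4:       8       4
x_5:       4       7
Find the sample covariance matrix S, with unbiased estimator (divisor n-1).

Step 1 — column means:
  mean(A) = (8 + 2 + 8 + 8 + 4) / 5 = 30/5 = 6
  mean(B) = (8 + 8 + 6 + 4 + 7) / 5 = 33/5 = 6.6

Step 2 — sample covariance S[i,j] = (1/(n-1)) · Σ_k (x_{k,i} - mean_i) · (x_{k,j} - mean_j), with n-1 = 4.
  S[A,A] = ((2)·(2) + (-4)·(-4) + (2)·(2) + (2)·(2) + (-2)·(-2)) / 4 = 32/4 = 8
  S[A,B] = ((2)·(1.4) + (-4)·(1.4) + (2)·(-0.6) + (2)·(-2.6) + (-2)·(0.4)) / 4 = -10/4 = -2.5
  S[B,B] = ((1.4)·(1.4) + (1.4)·(1.4) + (-0.6)·(-0.6) + (-2.6)·(-2.6) + (0.4)·(0.4)) / 4 = 11.2/4 = 2.8

S is symmetric (S[j,i] = S[i,j]). Assembling:

S = [[8, -2.5],
 [-2.5, 2.8]]


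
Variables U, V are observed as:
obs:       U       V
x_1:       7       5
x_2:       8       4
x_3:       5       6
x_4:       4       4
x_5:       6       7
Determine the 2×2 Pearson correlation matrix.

Step 1 — column means:
  mean(U) = (7 + 8 + 5 + 4 + 6) / 5 = 30/5 = 6
  mean(V) = (5 + 4 + 6 + 4 + 7) / 5 = 26/5 = 5.2

Step 2 — sample variances and covariances s[i,j] = (1/(n-1)) · Σ_k (x_{k,i} - mean_i) · (x_{k,j} - mean_j), with n-1 = 4:
  s[U,U] = ((1)·(1) + (2)·(2) + (-1)·(-1) + (-2)·(-2) + (0)·(0)) / 4 = 10/4 = 2.5
  s[U,V] = ((1)·(-0.2) + (2)·(-1.2) + (-1)·(0.8) + (-2)·(-1.2) + (0)·(1.8)) / 4 = -1/4 = -0.25
  s[V,V] = ((-0.2)·(-0.2) + (-1.2)·(-1.2) + (0.8)·(0.8) + (-1.2)·(-1.2) + (1.8)·(1.8)) / 4 = 6.8/4 = 1.7
  Sample standard deviations s_i = √(s[i,i]):
  s(U) = √(2.5) = 1.5811
  s(V) = √(1.7) = 1.3038

Step 3 — r_{ij} = s_{ij} / (s_i · s_j):
  r[U,U] = 1 (diagonal).
  r[U,V] = -0.25 / (1.5811 · 1.3038) = -0.25 / 2.0616 = -0.1213
  r[V,V] = 1 (diagonal).

R is symmetric with unit diagonal. Assembling:

R = [[1, -0.1213],
 [-0.1213, 1]]


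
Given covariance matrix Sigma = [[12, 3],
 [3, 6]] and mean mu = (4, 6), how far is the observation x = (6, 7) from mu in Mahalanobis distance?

Step 1 — centre the observation: (x - mu) = (2, 1).

Step 2 — invert Sigma. det(Sigma) = 12·6 - (3)² = 63.
  Sigma^{-1} = (1/det) · [[d, -b], [-b, a]] = [[0.0952, -0.0476],
 [-0.0476, 0.1905]].

Step 3 — form the quadratic (x - mu)^T · Sigma^{-1} · (x - mu):
  Sigma^{-1} · (x - mu) = (0.1429, 0.0952).
  (x - mu)^T · [Sigma^{-1} · (x - mu)] = (2)·(0.1429) + (1)·(0.0952) = 0.381.

Step 4 — take square root: d = √(0.381) ≈ 0.6172.

d(x, mu) = √(0.381) ≈ 0.6172


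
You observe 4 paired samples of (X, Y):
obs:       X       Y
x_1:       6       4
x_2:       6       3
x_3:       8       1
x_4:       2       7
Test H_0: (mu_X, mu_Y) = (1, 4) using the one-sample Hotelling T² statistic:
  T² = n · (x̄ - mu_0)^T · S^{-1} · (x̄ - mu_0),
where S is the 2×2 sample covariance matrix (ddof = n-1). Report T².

Step 1 — sample mean vector:
  mean(X) = (6 + 6 + 8 + 2) / 4 = 22/4 = 5.5
  mean(Y) = (4 + 3 + 1 + 7) / 4 = 15/4 = 3.75
  x̄ = (5.5, 3.75),  deviation x̄ - mu_0 = (5.5, 3.75) - (1, 4) = (4.5, -0.25).

Step 2 — sample covariance matrix, S[i,j] = (1/(n-1)) · Σ_k (x_{k,i} - mean_i) · (x_{k,j} - mean_j), divisor n-1 = 3:
  S[X,X] = ((0.5)·(0.5) + (0.5)·(0.5) + (2.5)·(2.5) + (-3.5)·(-3.5)) / 3 = 19/3 = 6.3333
  S[X,Y] = ((0.5)·(0.25) + (0.5)·(-0.75) + (2.5)·(-2.75) + (-3.5)·(3.25)) / 3 = -18.5/3 = -6.1667
  S[Y,Y] = ((0.25)·(0.25) + (-0.75)·(-0.75) + (-2.75)·(-2.75) + (3.25)·(3.25)) / 3 = 18.75/3 = 6.25
  S = [[6.3333, -6.1667],
 [-6.1667, 6.25]].

Step 3 — invert S. det(S) = 6.3333·6.25 - (-6.1667)² = 1.5556.
  S^{-1} = (1/det) · [[d, -b], [-b, a]] = [[4.0179, 3.9643],
 [3.9643, 4.0714]].

Step 4 — quadratic form (x̄ - mu_0)^T · S^{-1} · (x̄ - mu_0):
  S^{-1} · (x̄ - mu_0) = (17.0893, 16.8214),
  (x̄ - mu_0)^T · [...] = (4.5)·(17.0893) + (-0.25)·(16.8214) = 72.6964.

Step 5 — scale by n: T² = 4 · 72.6964 = 290.7857.

T² ≈ 290.7857


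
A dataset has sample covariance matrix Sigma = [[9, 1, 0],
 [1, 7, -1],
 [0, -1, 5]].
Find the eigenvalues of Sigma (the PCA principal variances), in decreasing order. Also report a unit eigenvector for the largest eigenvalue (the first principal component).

Step 1 — characteristic polynomial p(λ) = det(λI - Sigma) = λ³ - tr·λ² + c_1·λ - det, where tr = trace, c_1 = sum of the principal 2×2 minors, det = det(Sigma):
  tr = 9 + 7 + 5 = 21,
  c_1 = (9·7 - (1)²) + (9·5 - (0)²) + (7·5 - (-1)²) = 62 + 45 + 34 = 141,
  det = 9·(7·5 - (-1)²) - (1)·((1)·5 - (-1)·(0)) + (0)·((1)·(-1) - 7·(0)) = 9·(34) - (1)·(5) + (0)·(-1) = 301.
  So p(λ) = λ³ - 21λ² + 141λ - 301.
Step 2 — look for an integer root (rational root theorem: any rational root is an integer divisor of 301). Testing λ = 7:
  p(7) = 343 - 1029 + 987 - 301 = 0  ✓
  Dividing out (λ - 7): p(λ) = (λ - 7)(λ² - 14λ + 43).
Step 3 — remaining eigenvalues from the quadratic λ² - 14λ + 43 = 0:
  Δ = 14² - 4·43 = 196 - 172 = 24,  λ = (14 ± √24)/2 = (14 ± 4.899)/2 ≈ 9.4495 or 4.5505.
  Sorted: λ_1 = 9.4495,  λ_2 = 7,  λ_3 = 4.5505  (check: sum = 21 = tr ✓).

Step 4 — unit eigenvector for λ_1 ≈ 9.4495: v spans the null space of (Sigma - λ_1 I), whose rows are
  r_1 = (-0.4495, 1, 0),  r_2 = (1, -2.4495, -1),  r_3 = (0, -1, -4.4495).
  v is orthogonal to every row, so take v ∝ r_1 × r_2 = ((1)·(-1) - (0)·(-2.4495), (0)·(1) - (-0.4495)·(-1), (-0.4495)·(-2.4495) - (1)·(1)) ≈ (-1, -0.4495, 0.101).
  Rescale (multiply by -1 so the first nonzero entry is positive): u = (1, 0.4495, -0.101).
  ||u|| = √((1)² + (0.4495)² + (-0.101)²) = √(1.2122) ≈ 1.101,  v_1 = u/||u|| ≈ (0.9082, 0.4082, -0.0918) (||v_1|| = 1).

λ_1 = 9.4495,  λ_2 = 7,  λ_3 = 4.5505;  v_1 ≈ (0.9082, 0.4082, -0.0918)


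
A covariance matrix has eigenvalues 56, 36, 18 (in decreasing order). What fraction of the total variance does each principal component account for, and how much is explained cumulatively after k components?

Step 1 — total variance = trace(Sigma) = Σ λ_i = 56 + 36 + 18 = 110.

Step 2 — fraction explained by component i = λ_i / Σ λ:
  PC1: 56/110 = 0.5091
  PC2: 36/110 = 0.3273
  PC3: 18/110 = 0.1636

Step 3 — cumulative fraction after k components = (λ_1 + ... + λ_k) / Σ λ:
  k = 1: 56/110 = 0.5091
  k = 2: (56 + 36)/110 = 92/110 = 0.8364
  k = 3: (56 + 36 + 18)/110 = 110/110 = 1

Summary (fraction, with percent):

explained: PC1 0.5091 (50.91%), PC2 0.3273 (32.73%), PC3 0.1636 (16.36%);  cumulative: 0.5091, 0.8364, 1


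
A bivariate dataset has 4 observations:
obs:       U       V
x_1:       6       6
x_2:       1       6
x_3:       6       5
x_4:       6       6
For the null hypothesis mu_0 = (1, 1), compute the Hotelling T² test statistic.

Step 1 — sample mean vector:
  mean(U) = (6 + 1 + 6 + 6) / 4 = 19/4 = 4.75
  mean(V) = (6 + 6 + 5 + 6) / 4 = 23/4 = 5.75
  x̄ = (4.75, 5.75),  deviation x̄ - mu_0 = (4.75, 5.75) - (1, 1) = (3.75, 4.75).

Step 2 — sample covariance matrix, S[i,j] = (1/(n-1)) · Σ_k (x_{k,i} - mean_i) · (x_{k,j} - mean_j), divisor n-1 = 3:
  S[U,U] = ((1.25)·(1.25) + (-3.75)·(-3.75) + (1.25)·(1.25) + (1.25)·(1.25)) / 3 = 18.75/3 = 6.25
  S[U,V] = ((1.25)·(0.25) + (-3.75)·(0.25) + (1.25)·(-0.75) + (1.25)·(0.25)) / 3 = -1.25/3 = -0.4167
  S[V,V] = ((0.25)·(0.25) + (0.25)·(0.25) + (-0.75)·(-0.75) + (0.25)·(0.25)) / 3 = 0.75/3 = 0.25
  S = [[6.25, -0.4167],
 [-0.4167, 0.25]].

Step 3 — invert S. det(S) = 6.25·0.25 - (-0.4167)² = 1.3889.
  S^{-1} = (1/det) · [[d, -b], [-b, a]] = [[0.18, 0.3],
 [0.3, 4.5]].

Step 4 — quadratic form (x̄ - mu_0)^T · S^{-1} · (x̄ - mu_0):
  S^{-1} · (x̄ - mu_0) = (2.1, 22.5),
  (x̄ - mu_0)^T · [...] = (3.75)·(2.1) + (4.75)·(22.5) = 114.75.

Step 5 — scale by n: T² = 4 · 114.75 = 459.

T² ≈ 459


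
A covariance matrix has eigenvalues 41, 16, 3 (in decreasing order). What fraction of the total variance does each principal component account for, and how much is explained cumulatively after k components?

Step 1 — total variance = trace(Sigma) = Σ λ_i = 41 + 16 + 3 = 60.

Step 2 — fraction explained by component i = λ_i / Σ λ:
  PC1: 41/60 = 0.6833
  PC2: 16/60 = 0.2667
  PC3: 3/60 = 0.05

Step 3 — cumulative fraction after k components = (λ_1 + ... + λ_k) / Σ λ:
  k = 1: 41/60 = 0.6833
  k = 2: (41 + 16)/60 = 57/60 = 0.95
  k = 3: (41 + 16 + 3)/60 = 60/60 = 1

Summary (fraction, with percent):

explained: PC1 0.6833 (68.33%), PC2 0.2667 (26.67%), PC3 0.05 (5%);  cumulative: 0.6833, 0.95, 1


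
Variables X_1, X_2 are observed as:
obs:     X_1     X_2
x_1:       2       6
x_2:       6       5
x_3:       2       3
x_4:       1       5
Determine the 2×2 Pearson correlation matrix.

Step 1 — column means:
  mean(X_1) = (2 + 6 + 2 + 1) / 4 = 11/4 = 2.75
  mean(X_2) = (6 + 5 + 3 + 5) / 4 = 19/4 = 4.75

Step 2 — sample variances and covariances s[i,j] = (1/(n-1)) · Σ_k (x_{k,i} - mean_i) · (x_{k,j} - mean_j), with n-1 = 3:
  s[X_1,X_1] = ((-0.75)·(-0.75) + (3.25)·(3.25) + (-0.75)·(-0.75) + (-1.75)·(-1.75)) / 3 = 14.75/3 = 4.9167
  s[X_1,X_2] = ((-0.75)·(1.25) + (3.25)·(0.25) + (-0.75)·(-1.75) + (-1.75)·(0.25)) / 3 = 0.75/3 = 0.25
  s[X_2,X_2] = ((1.25)·(1.25) + (0.25)·(0.25) + (-1.75)·(-1.75) + (0.25)·(0.25)) / 3 = 4.75/3 = 1.5833
  Sample standard deviations s_i = √(s[i,i]):
  s(X_1) = √(4.9167) = 2.2174
  s(X_2) = √(1.5833) = 1.2583

Step 3 — r_{ij} = s_{ij} / (s_i · s_j):
  r[X_1,X_1] = 1 (diagonal).
  r[X_1,X_2] = 0.25 / (2.2174 · 1.2583) = 0.25 / 2.7901 = 0.0896
  r[X_2,X_2] = 1 (diagonal).

R is symmetric with unit diagonal. Assembling:

R = [[1, 0.0896],
 [0.0896, 1]]


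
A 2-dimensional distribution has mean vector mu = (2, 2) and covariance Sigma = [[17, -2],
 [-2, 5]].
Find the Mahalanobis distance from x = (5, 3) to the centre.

Step 1 — centre the observation: (x - mu) = (3, 1).

Step 2 — invert Sigma. det(Sigma) = 17·5 - (-2)² = 81.
  Sigma^{-1} = (1/det) · [[d, -b], [-b, a]] = [[0.0617, 0.0247],
 [0.0247, 0.2099]].

Step 3 — form the quadratic (x - mu)^T · Sigma^{-1} · (x - mu):
  Sigma^{-1} · (x - mu) = (0.2099, 0.284).
  (x - mu)^T · [Sigma^{-1} · (x - mu)] = (3)·(0.2099) + (1)·(0.284) = 0.9136.

Step 4 — take square root: d = √(0.9136) ≈ 0.9558.

d(x, mu) = √(0.9136) ≈ 0.9558


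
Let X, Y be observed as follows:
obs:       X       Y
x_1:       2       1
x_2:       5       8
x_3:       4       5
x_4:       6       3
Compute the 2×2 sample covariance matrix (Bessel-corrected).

Step 1 — column means:
  mean(X) = (2 + 5 + 4 + 6) / 4 = 17/4 = 4.25
  mean(Y) = (1 + 8 + 5 + 3) / 4 = 17/4 = 4.25

Step 2 — sample covariance S[i,j] = (1/(n-1)) · Σ_k (x_{k,i} - mean_i) · (x_{k,j} - mean_j), with n-1 = 3.
  S[X,X] = ((-2.25)·(-2.25) + (0.75)·(0.75) + (-0.25)·(-0.25) + (1.75)·(1.75)) / 3 = 8.75/3 = 2.9167
  S[X,Y] = ((-2.25)·(-3.25) + (0.75)·(3.75) + (-0.25)·(0.75) + (1.75)·(-1.25)) / 3 = 7.75/3 = 2.5833
  S[Y,Y] = ((-3.25)·(-3.25) + (3.75)·(3.75) + (0.75)·(0.75) + (-1.25)·(-1.25)) / 3 = 26.75/3 = 8.9167

S is symmetric (S[j,i] = S[i,j]). Assembling:

S = [[2.9167, 2.5833],
 [2.5833, 8.9167]]


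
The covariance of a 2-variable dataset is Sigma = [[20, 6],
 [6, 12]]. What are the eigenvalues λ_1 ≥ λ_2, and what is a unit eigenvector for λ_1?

Step 1 — characteristic polynomial of 2×2 Sigma:
  det(Sigma - λI) = λ² - trace · λ + det = 0.
  trace = 20 + 12 = 32, det = 20·12 - (6)² = 204.
Step 2 — discriminant:
  Δ = trace² - 4·det = 1024 - 816 = 208.
Step 3 — eigenvalues:
  λ = (trace ± √Δ)/2 = (32 ± 14.4222)/2,
  λ_1 = 23.2111,  λ_2 = 8.7889.

Step 4 — unit eigenvector for λ_1: solve (Sigma - λ_1 I)v = 0. First row:
  (20 - 23.2111)·v_x + (6)·v_y = 0, i.e. (-3.2111)·v_x + (6)·v_y = 0,
  so v ∝ (b, λ_1 - a) = (6, 3.2111) = u.
  ||u|| = √((6)² + (3.2111)²) = √(46.3112) ≈ 6.8052,
  v_1 = u/||u|| ≈ (0.8817, 0.4719) (||v_1|| = 1).

λ_1 = 23.2111,  λ_2 = 8.7889;  v_1 ≈ (0.8817, 0.4719)


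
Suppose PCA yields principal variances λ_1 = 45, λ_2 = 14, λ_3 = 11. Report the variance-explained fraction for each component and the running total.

Step 1 — total variance = trace(Sigma) = Σ λ_i = 45 + 14 + 11 = 70.

Step 2 — fraction explained by component i = λ_i / Σ λ:
  PC1: 45/70 = 0.6429
  PC2: 14/70 = 0.2
  PC3: 11/70 = 0.1571

Step 3 — cumulative fraction after k components = (λ_1 + ... + λ_k) / Σ λ:
  k = 1: 45/70 = 0.6429
  k = 2: (45 + 14)/70 = 59/70 = 0.8429
  k = 3: (45 + 14 + 11)/70 = 70/70 = 1

Summary (fraction, with percent):

explained: PC1 0.6429 (64.29%), PC2 0.2 (20%), PC3 0.1571 (15.71%);  cumulative: 0.6429, 0.8429, 1


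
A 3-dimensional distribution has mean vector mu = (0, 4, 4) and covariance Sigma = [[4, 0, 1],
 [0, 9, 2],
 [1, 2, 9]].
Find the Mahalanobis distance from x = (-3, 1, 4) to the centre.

Step 1 — centre the observation: (x - mu) = (-3, -3, 0).

Step 2 — invert Sigma (cofactor / det for 3×3, or solve directly):
  Sigma^{-1} = [[0.2575, 0.0067, -0.0301],
 [0.0067, 0.1171, -0.0268],
 [-0.0301, -0.0268, 0.1204]].

Step 3 — form the quadratic (x - mu)^T · Sigma^{-1} · (x - mu):
  Sigma^{-1} · (x - mu) = (-0.7926, -0.3712, 0.1706).
  (x - mu)^T · [Sigma^{-1} · (x - mu)] = (-3)·(-0.7926) + (-3)·(-0.3712) + (0)·(0.1706) = 3.4916.

Step 4 — take square root: d = √(3.4916) ≈ 1.8686.

d(x, mu) = √(3.4916) ≈ 1.8686


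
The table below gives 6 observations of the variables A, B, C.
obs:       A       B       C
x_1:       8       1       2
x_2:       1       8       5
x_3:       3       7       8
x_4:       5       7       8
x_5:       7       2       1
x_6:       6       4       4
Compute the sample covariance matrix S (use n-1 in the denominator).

Step 1 — column means:
  mean(A) = (8 + 1 + 3 + 5 + 7 + 6) / 6 = 30/6 = 5
  mean(B) = (1 + 8 + 7 + 7 + 2 + 4) / 6 = 29/6 = 4.8333
  mean(C) = (2 + 5 + 8 + 8 + 1 + 4) / 6 = 28/6 = 4.6667

Step 2 — sample covariance S[i,j] = (1/(n-1)) · Σ_k (x_{k,i} - mean_i) · (x_{k,j} - mean_j), with n-1 = 5.
  S[A,A] = ((3)·(3) + (-4)·(-4) + (-2)·(-2) + (0)·(0) + (2)·(2) + (1)·(1)) / 5 = 34/5 = 6.8
  S[A,B] = ((3)·(-3.8333) + (-4)·(3.1667) + (-2)·(2.1667) + (0)·(2.1667) + (2)·(-2.8333) + (1)·(-0.8333)) / 5 = -35/5 = -7
  S[A,C] = ((3)·(-2.6667) + (-4)·(0.3333) + (-2)·(3.3333) + (0)·(3.3333) + (2)·(-3.6667) + (1)·(-0.6667)) / 5 = -24/5 = -4.8
  S[B,B] = ((-3.8333)·(-3.8333) + (3.1667)·(3.1667) + (2.1667)·(2.1667) + (2.1667)·(2.1667) + (-2.8333)·(-2.8333) + (-0.8333)·(-0.8333)) / 5 = 42.8333/5 = 8.5667
  S[B,C] = ((-3.8333)·(-2.6667) + (3.1667)·(0.3333) + (2.1667)·(3.3333) + (2.1667)·(3.3333) + (-2.8333)·(-3.6667) + (-0.8333)·(-0.6667)) / 5 = 36.6667/5 = 7.3333
  S[C,C] = ((-2.6667)·(-2.6667) + (0.3333)·(0.3333) + (3.3333)·(3.3333) + (3.3333)·(3.3333) + (-3.6667)·(-3.6667) + (-0.6667)·(-0.6667)) / 5 = 43.3333/5 = 8.6667

S is symmetric (S[j,i] = S[i,j]). Assembling:

S = [[6.8, -7, -4.8],
 [-7, 8.5667, 7.3333],
 [-4.8, 7.3333, 8.6667]]


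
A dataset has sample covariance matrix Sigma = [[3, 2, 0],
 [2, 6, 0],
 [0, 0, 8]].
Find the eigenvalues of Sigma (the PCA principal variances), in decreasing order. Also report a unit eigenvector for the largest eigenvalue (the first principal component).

Step 1 — characteristic polynomial p(λ) = det(λI - Sigma) = λ³ - tr·λ² + c_1·λ - det, where tr = trace, c_1 = sum of the principal 2×2 minors, det = det(Sigma):
  tr = 3 + 6 + 8 = 17,
  c_1 = (3·6 - (2)²) + (3·8 - (0)²) + (6·8 - (0)²) = 14 + 24 + 48 = 86,
  det = 3·(6·8 - (0)²) - (2)·((2)·8 - (0)·(0)) + (0)·((2)·(0) - 6·(0)) = 3·(48) - (2)·(16) + (0)·(0) = 112.
  So p(λ) = λ³ - 17λ² + 86λ - 112.
Step 2 — look for an integer root (rational root theorem: any rational root is an integer divisor of 112). Testing λ = 2:
  p(2) = 8 - 68 + 172 - 112 = 0  ✓
  Dividing out (λ - 2): p(λ) = (λ - 2)(λ² - 15λ + 56).
Step 3 — remaining eigenvalues from the quadratic λ² - 15λ + 56 = 0:
  Δ = 15² - 4·56 = 225 - 224 = 1,  λ = (15 ± √1)/2 = (15 ± 1)/2 = 8 or 7.
  Sorted: λ_1 = 8,  λ_2 = 7,  λ_3 = 2  (check: sum = 17 = tr ✓).

Step 4 — unit eigenvector for λ_1 = 8: v spans the null space of (Sigma - λ_1 I), whose rows are
  r_1 = (-5, 2, 0),  r_2 = (2, -2, 0),  r_3 = (0, 0, 0).
  v is orthogonal to every row, so take v ∝ r_1 × r_2 = ((2)·(0) - (0)·(-2), (0)·(2) - (-5)·(0), (-5)·(-2) - (2)·(2)) = (0, 0, 6).
  Rescale (divide by 6): u = (0, 0, 1).
  ||u|| = √((0)² + (0)² + (1)²) = √(1) = 1,  v_1 = u/||u|| ≈ (0, 0, 1) (||v_1|| = 1).

λ_1 = 8,  λ_2 = 7,  λ_3 = 2;  v_1 ≈ (0, 0, 1)


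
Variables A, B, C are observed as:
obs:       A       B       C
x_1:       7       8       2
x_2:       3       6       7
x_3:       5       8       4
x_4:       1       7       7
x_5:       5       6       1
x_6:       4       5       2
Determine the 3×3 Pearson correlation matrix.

Step 1 — column means:
  mean(A) = (7 + 3 + 5 + 1 + 5 + 4) / 6 = 25/6 = 4.1667
  mean(B) = (8 + 6 + 8 + 7 + 6 + 5) / 6 = 40/6 = 6.6667
  mean(C) = (2 + 7 + 4 + 7 + 1 + 2) / 6 = 23/6 = 3.8333

Step 2 — sample variances and covariances s[i,j] = (1/(n-1)) · Σ_k (x_{k,i} - mean_i) · (x_{k,j} - mean_j), with n-1 = 5:
  s[A,A] = ((2.8333)·(2.8333) + (-1.1667)·(-1.1667) + (0.8333)·(0.8333) + (-3.1667)·(-3.1667) + (0.8333)·(0.8333) + (-0.1667)·(-0.1667)) / 5 = 20.8333/5 = 4.1667
  s[A,B] = ((2.8333)·(1.3333) + (-1.1667)·(-0.6667) + (0.8333)·(1.3333) + (-3.1667)·(0.3333) + (0.8333)·(-0.6667) + (-0.1667)·(-1.6667)) / 5 = 4.3333/5 = 0.8667
  s[A,C] = ((2.8333)·(-1.8333) + (-1.1667)·(3.1667) + (0.8333)·(0.1667) + (-3.1667)·(3.1667) + (0.8333)·(-2.8333) + (-0.1667)·(-1.8333)) / 5 = -20.8333/5 = -4.1667
  s[B,B] = ((1.3333)·(1.3333) + (-0.6667)·(-0.6667) + (1.3333)·(1.3333) + (0.3333)·(0.3333) + (-0.6667)·(-0.6667) + (-1.6667)·(-1.6667)) / 5 = 7.3333/5 = 1.4667
  s[B,C] = ((1.3333)·(-1.8333) + (-0.6667)·(3.1667) + (1.3333)·(0.1667) + (0.3333)·(3.1667) + (-0.6667)·(-2.8333) + (-1.6667)·(-1.8333)) / 5 = 1.6667/5 = 0.3333
  s[C,C] = ((-1.8333)·(-1.8333) + (3.1667)·(3.1667) + (0.1667)·(0.1667) + (3.1667)·(3.1667) + (-2.8333)·(-2.8333) + (-1.8333)·(-1.8333)) / 5 = 34.8333/5 = 6.9667
  Sample standard deviations s_i = √(s[i,i]):
  s(A) = √(4.1667) = 2.0412
  s(B) = √(1.4667) = 1.2111
  s(C) = √(6.9667) = 2.6394

Step 3 — r_{ij} = s_{ij} / (s_i · s_j):
  r[A,A] = 1 (diagonal).
  r[A,B] = 0.8667 / (2.0412 · 1.2111) = 0.8667 / 2.4721 = 0.3506
  r[A,C] = -4.1667 / (2.0412 · 2.6394) = -4.1667 / 5.3877 = -0.7734
  r[B,B] = 1 (diagonal).
  r[B,C] = 0.3333 / (1.2111 · 2.6394) = 0.3333 / 3.1965 = 0.1043
  r[C,C] = 1 (diagonal).

R is symmetric with unit diagonal. Assembling:

R = [[1, 0.3506, -0.7734],
 [0.3506, 1, 0.1043],
 [-0.7734, 0.1043, 1]]


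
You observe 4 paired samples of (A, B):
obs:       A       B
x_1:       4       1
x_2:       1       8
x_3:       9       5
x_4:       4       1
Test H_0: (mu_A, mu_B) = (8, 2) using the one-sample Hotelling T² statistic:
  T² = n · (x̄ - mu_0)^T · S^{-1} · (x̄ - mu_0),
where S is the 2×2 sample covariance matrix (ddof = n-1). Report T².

Step 1 — sample mean vector:
  mean(A) = (4 + 1 + 9 + 4) / 4 = 18/4 = 4.5
  mean(B) = (1 + 8 + 5 + 1) / 4 = 15/4 = 3.75
  x̄ = (4.5, 3.75),  deviation x̄ - mu_0 = (4.5, 3.75) - (8, 2) = (-3.5, 1.75).

Step 2 — sample covariance matrix, S[i,j] = (1/(n-1)) · Σ_k (x_{k,i} - mean_i) · (x_{k,j} - mean_j), divisor n-1 = 3:
  S[A,A] = ((-0.5)·(-0.5) + (-3.5)·(-3.5) + (4.5)·(4.5) + (-0.5)·(-0.5)) / 3 = 33/3 = 11
  S[A,B] = ((-0.5)·(-2.75) + (-3.5)·(4.25) + (4.5)·(1.25) + (-0.5)·(-2.75)) / 3 = -6.5/3 = -2.1667
  S[B,B] = ((-2.75)·(-2.75) + (4.25)·(4.25) + (1.25)·(1.25) + (-2.75)·(-2.75)) / 3 = 34.75/3 = 11.5833
  S = [[11, -2.1667],
 [-2.1667, 11.5833]].

Step 3 — invert S. det(S) = 11·11.5833 - (-2.1667)² = 122.7222.
  S^{-1} = (1/det) · [[d, -b], [-b, a]] = [[0.0944, 0.0177],
 [0.0177, 0.0896]].

Step 4 — quadratic form (x̄ - mu_0)^T · S^{-1} · (x̄ - mu_0):
  S^{-1} · (x̄ - mu_0) = (-0.2995, 0.0951),
  (x̄ - mu_0)^T · [...] = (-3.5)·(-0.2995) + (1.75)·(0.0951) = 1.2145.

Step 5 — scale by n: T² = 4 · 1.2145 = 4.8579.

T² ≈ 4.8579


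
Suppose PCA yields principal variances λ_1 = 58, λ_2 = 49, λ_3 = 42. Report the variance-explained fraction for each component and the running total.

Step 1 — total variance = trace(Sigma) = Σ λ_i = 58 + 49 + 42 = 149.

Step 2 — fraction explained by component i = λ_i / Σ λ:
  PC1: 58/149 = 0.3893
  PC2: 49/149 = 0.3289
  PC3: 42/149 = 0.2819

Step 3 — cumulative fraction after k components = (λ_1 + ... + λ_k) / Σ λ:
  k = 1: 58/149 = 0.3893
  k = 2: (58 + 49)/149 = 107/149 = 0.7181
  k = 3: (58 + 49 + 42)/149 = 149/149 = 1

Summary (fraction, with percent):

explained: PC1 0.3893 (38.93%), PC2 0.3289 (32.89%), PC3 0.2819 (28.19%);  cumulative: 0.3893, 0.7181, 1


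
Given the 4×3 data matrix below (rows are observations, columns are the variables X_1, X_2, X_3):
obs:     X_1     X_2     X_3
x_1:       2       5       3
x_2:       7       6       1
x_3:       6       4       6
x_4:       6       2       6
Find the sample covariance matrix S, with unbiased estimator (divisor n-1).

Step 1 — column means:
  mean(X_1) = (2 + 7 + 6 + 6) / 4 = 21/4 = 5.25
  mean(X_2) = (5 + 6 + 4 + 2) / 4 = 17/4 = 4.25
  mean(X_3) = (3 + 1 + 6 + 6) / 4 = 16/4 = 4

Step 2 — sample covariance S[i,j] = (1/(n-1)) · Σ_k (x_{k,i} - mean_i) · (x_{k,j} - mean_j), with n-1 = 3.
  S[X_1,X_1] = ((-3.25)·(-3.25) + (1.75)·(1.75) + (0.75)·(0.75) + (0.75)·(0.75)) / 3 = 14.75/3 = 4.9167
  S[X_1,X_2] = ((-3.25)·(0.75) + (1.75)·(1.75) + (0.75)·(-0.25) + (0.75)·(-2.25)) / 3 = -1.25/3 = -0.4167
  S[X_1,X_3] = ((-3.25)·(-1) + (1.75)·(-3) + (0.75)·(2) + (0.75)·(2)) / 3 = 1/3 = 0.3333
  S[X_2,X_2] = ((0.75)·(0.75) + (1.75)·(1.75) + (-0.25)·(-0.25) + (-2.25)·(-2.25)) / 3 = 8.75/3 = 2.9167
  S[X_2,X_3] = ((0.75)·(-1) + (1.75)·(-3) + (-0.25)·(2) + (-2.25)·(2)) / 3 = -11/3 = -3.6667
  S[X_3,X_3] = ((-1)·(-1) + (-3)·(-3) + (2)·(2) + (2)·(2)) / 3 = 18/3 = 6

S is symmetric (S[j,i] = S[i,j]). Assembling:

S = [[4.9167, -0.4167, 0.3333],
 [-0.4167, 2.9167, -3.6667],
 [0.3333, -3.6667, 6]]


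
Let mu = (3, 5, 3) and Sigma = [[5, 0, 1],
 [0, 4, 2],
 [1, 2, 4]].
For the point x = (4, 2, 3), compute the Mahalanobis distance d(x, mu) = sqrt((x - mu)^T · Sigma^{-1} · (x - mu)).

Step 1 — centre the observation: (x - mu) = (1, -3, 0).

Step 2 — invert Sigma (cofactor / det for 3×3, or solve directly):
  Sigma^{-1} = [[0.2143, 0.0357, -0.0714],
 [0.0357, 0.3393, -0.1786],
 [-0.0714, -0.1786, 0.3571]].

Step 3 — form the quadratic (x - mu)^T · Sigma^{-1} · (x - mu):
  Sigma^{-1} · (x - mu) = (0.1071, -0.9821, 0.4643).
  (x - mu)^T · [Sigma^{-1} · (x - mu)] = (1)·(0.1071) + (-3)·(-0.9821) + (0)·(0.4643) = 3.0536.

Step 4 — take square root: d = √(3.0536) ≈ 1.7474.

d(x, mu) = √(3.0536) ≈ 1.7474


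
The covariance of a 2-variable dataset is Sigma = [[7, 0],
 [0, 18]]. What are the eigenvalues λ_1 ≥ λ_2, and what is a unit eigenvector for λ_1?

Step 1 — characteristic polynomial of 2×2 Sigma:
  det(Sigma - λI) = λ² - trace · λ + det = 0.
  trace = 7 + 18 = 25, det = 7·18 - (0)² = 126.
Step 2 — discriminant:
  Δ = trace² - 4·det = 625 - 504 = 121.
Step 3 — eigenvalues:
  λ = (trace ± √Δ)/2 = (25 ± 11)/2,
  λ_1 = 18,  λ_2 = 7.

Step 4 — unit eigenvector for λ_1: Sigma is diagonal, so its eigenvectors are the coordinate axes. λ_1 = 18 is the diagonal entry on the second coordinate axis, hence
  v_1 = (0, 1) (||v_1|| = 1).

λ_1 = 18,  λ_2 = 7;  v_1 ≈ (0, 1)


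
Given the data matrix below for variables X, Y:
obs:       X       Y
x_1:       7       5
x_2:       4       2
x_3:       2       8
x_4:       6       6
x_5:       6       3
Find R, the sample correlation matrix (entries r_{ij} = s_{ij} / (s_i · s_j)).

Step 1 — column means:
  mean(X) = (7 + 4 + 2 + 6 + 6) / 5 = 25/5 = 5
  mean(Y) = (5 + 2 + 8 + 6 + 3) / 5 = 24/5 = 4.8

Step 2 — sample variances and covariances s[i,j] = (1/(n-1)) · Σ_k (x_{k,i} - mean_i) · (x_{k,j} - mean_j), with n-1 = 4:
  s[X,X] = ((2)·(2) + (-1)·(-1) + (-3)·(-3) + (1)·(1) + (1)·(1)) / 4 = 16/4 = 4
  s[X,Y] = ((2)·(0.2) + (-1)·(-2.8) + (-3)·(3.2) + (1)·(1.2) + (1)·(-1.8)) / 4 = -7/4 = -1.75
  s[Y,Y] = ((0.2)·(0.2) + (-2.8)·(-2.8) + (3.2)·(3.2) + (1.2)·(1.2) + (-1.8)·(-1.8)) / 4 = 22.8/4 = 5.7
  Sample standard deviations s_i = √(s[i,i]):
  s(X) = √(4) = 2
  s(Y) = √(5.7) = 2.3875

Step 3 — r_{ij} = s_{ij} / (s_i · s_j):
  r[X,X] = 1 (diagonal).
  r[X,Y] = -1.75 / (2 · 2.3875) = -1.75 / 4.7749 = -0.3665
  r[Y,Y] = 1 (diagonal).

R is symmetric with unit diagonal. Assembling:

R = [[1, -0.3665],
 [-0.3665, 1]]


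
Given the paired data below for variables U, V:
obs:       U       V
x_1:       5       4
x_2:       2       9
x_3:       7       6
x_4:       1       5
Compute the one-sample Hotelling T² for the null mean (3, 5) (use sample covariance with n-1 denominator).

Step 1 — sample mean vector:
  mean(U) = (5 + 2 + 7 + 1) / 4 = 15/4 = 3.75
  mean(V) = (4 + 9 + 6 + 5) / 4 = 24/4 = 6
  x̄ = (3.75, 6),  deviation x̄ - mu_0 = (3.75, 6) - (3, 5) = (0.75, 1).

Step 2 — sample covariance matrix, S[i,j] = (1/(n-1)) · Σ_k (x_{k,i} - mean_i) · (x_{k,j} - mean_j), divisor n-1 = 3:
  S[U,U] = ((1.25)·(1.25) + (-1.75)·(-1.75) + (3.25)·(3.25) + (-2.75)·(-2.75)) / 3 = 22.75/3 = 7.5833
  S[U,V] = ((1.25)·(-2) + (-1.75)·(3) + (3.25)·(0) + (-2.75)·(-1)) / 3 = -5/3 = -1.6667
  S[V,V] = ((-2)·(-2) + (3)·(3) + (0)·(0) + (-1)·(-1)) / 3 = 14/3 = 4.6667
  S = [[7.5833, -1.6667],
 [-1.6667, 4.6667]].

Step 3 — invert S. det(S) = 7.5833·4.6667 - (-1.6667)² = 32.6111.
  S^{-1} = (1/det) · [[d, -b], [-b, a]] = [[0.1431, 0.0511],
 [0.0511, 0.2325]].

Step 4 — quadratic form (x̄ - mu_0)^T · S^{-1} · (x̄ - mu_0):
  S^{-1} · (x̄ - mu_0) = (0.1584, 0.2709),
  (x̄ - mu_0)^T · [...] = (0.75)·(0.1584) + (1)·(0.2709) = 0.3897.

Step 5 — scale by n: T² = 4 · 0.3897 = 1.5588.

T² ≈ 1.5588


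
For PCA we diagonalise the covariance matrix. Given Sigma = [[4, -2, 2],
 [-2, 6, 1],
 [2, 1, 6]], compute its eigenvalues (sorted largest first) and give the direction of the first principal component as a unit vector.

Step 1 — characteristic polynomial p(λ) = det(λI - Sigma) = λ³ - tr·λ² + c_1·λ - det, where tr = trace, c_1 = sum of the principal 2×2 minors, det = det(Sigma):
  tr = 4 + 6 + 6 = 16,
  c_1 = (4·6 - (-2)²) + (4·6 - (2)²) + (6·6 - (1)²) = 20 + 20 + 35 = 75,
  det = 4·(6·6 - (1)²) - (-2)·((-2)·6 - (1)·(2)) + (2)·((-2)·(1) - 6·(2)) = 4·(35) - (-2)·(-14) + (2)·(-14) = 84.
  So p(λ) = λ³ - 16λ² + 75λ - 84.
Step 2 — look for an integer root (rational root theorem: any rational root is an integer divisor of 84). Testing λ = 7:
  p(7) = 343 - 784 + 525 - 84 = 0  ✓
  Dividing out (λ - 7): p(λ) = (λ - 7)(λ² - 9λ + 12).
Step 3 — remaining eigenvalues from the quadratic λ² - 9λ + 12 = 0:
  Δ = 9² - 4·12 = 81 - 48 = 33,  λ = (9 ± √33)/2 = (9 ± 5.7446)/2 ≈ 7.3723 or 1.6277.
  Sorted: λ_1 = 7.3723,  λ_2 = 7,  λ_3 = 1.6277  (check: sum = 16 = tr ✓).

Step 4 — unit eigenvector for λ_1 ≈ 7.3723: v spans the null space of (Sigma - λ_1 I), whose rows are
  r_1 = (-3.3723, -2, 2),  r_2 = (-2, -1.3723, 1),  r_3 = (2, 1, -1.3723).
  v is orthogonal to every row, so take v ∝ r_1 × r_2 = ((-2)·(1) - (2)·(-1.3723), (2)·(-2) - (-3.3723)·(1), (-3.3723)·(-1.3723) - (-2)·(-2)) ≈ (0.7446, -0.6277, 0.6277).
  Let u = (0.7446, -0.6277, 0.6277).
  ||u|| = √((0.7446)² + (-0.6277)² + (0.6277)²) = √(1.3424) ≈ 1.1586,  v_1 = u/||u|| ≈ (0.6426, -0.5418, 0.5418) (||v_1|| = 1).

λ_1 = 7.3723,  λ_2 = 7,  λ_3 = 1.6277;  v_1 ≈ (0.6426, -0.5418, 0.5418)
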